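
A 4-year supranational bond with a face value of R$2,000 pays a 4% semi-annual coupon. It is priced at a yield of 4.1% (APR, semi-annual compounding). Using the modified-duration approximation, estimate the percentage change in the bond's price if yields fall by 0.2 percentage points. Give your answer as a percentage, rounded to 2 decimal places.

+0.73%

Periodic yield y = 0.0205. Modified duration first:
  t   CF        PV=CF/(1+0.0205)^t    t·PV
  1        40.00        39.1965        39.1965
  2        40.00        38.4091        76.8182
  3        40.00        37.6375       112.9126
  4        40.00        36.8814       147.5258
  5        40.00        36.1406       180.7028
  6        40.00        35.4146       212.4874
  7        40.00        34.7032       242.9221
  8     2,040.00     1,734.3075    13,874.4598
  Σ                  1,992.6903    14,887.0251
P = 1,992.6903; D_Mac = 7.47082 half-year periods = 3.73541 yrs; D_mod = 3.73541/(1+0.0205) = 3.66037 yrs.
ΔP/P ≈ -D_mod · Δy = -3.66037 × (-0.002) = +0.007321 = +0.7321%.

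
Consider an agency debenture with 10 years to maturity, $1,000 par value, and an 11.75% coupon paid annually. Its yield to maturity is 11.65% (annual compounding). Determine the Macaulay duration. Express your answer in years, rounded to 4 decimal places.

6.3897 years

Periodic yield y = 0.1165. Discount each cash flow and weight by its year:
  t   CF        PV=CF/(1+0.1165)^t    t·PV
  1       117.50       105.2396       105.2396
  2       117.50        94.2585       188.5170
  3       117.50        84.4232       253.2695
  4       117.50        75.6141       302.4565
  5       117.50        67.7243       338.6213
  6       117.50        60.6576       363.9458
  7       117.50        54.3284       380.2987
  8       117.50        48.6595       389.2764
  9       117.50        43.5822       392.2400
  10    1,117.50       371.2447     3,712.4470
  Σ                  1,005.7321     6,426.3116
Price P = Σ PV = 1,005.7321.
Macaulay duration = Σ(t·PV) / P = 6,426.3116 / 1,005.7321 = 6.38969 years.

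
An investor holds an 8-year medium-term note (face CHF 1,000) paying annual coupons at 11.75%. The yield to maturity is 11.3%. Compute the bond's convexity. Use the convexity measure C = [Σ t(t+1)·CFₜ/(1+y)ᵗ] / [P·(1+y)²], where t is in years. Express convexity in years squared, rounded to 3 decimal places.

35.728

With y = 0.113:
  t   CF        PV=CF/(1+0.113)^t    t·PV        t(t+1)·PV
  1       117.50       105.5705       105.5705         211.1411
  2       117.50        94.8522       189.7045         569.1134
  3       117.50        85.2221       255.6664       1,022.6655
  4       117.50        76.5697       306.2790       1,531.3949
  5       117.50        68.7958       343.9791       2,063.8746
  6       117.50        61.8112       370.8669       2,596.0686
  7       117.50        55.5356       388.7494       3,109.9954
  8     1,117.50       474.5546     3,796.4371      34,167.9335
  Σ                  1,022.9119     5,757.2529      45,272.1870
P = 1,022.9119.
Convexity = Σ t(t+1)·PV / [P·(1+y)²] = 45,272.1870 / (1,022.9119 × 1.238769) = 35.72752.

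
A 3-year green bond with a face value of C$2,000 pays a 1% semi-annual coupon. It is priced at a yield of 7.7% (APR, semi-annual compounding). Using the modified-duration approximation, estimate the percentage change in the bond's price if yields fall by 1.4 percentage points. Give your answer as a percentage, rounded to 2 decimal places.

Periodic yield y = 0.0385. Modified duration first:
  t   CF        PV=CF/(1+0.0385)^t    t·PV
  1        10.00         9.6293         9.6293
  2        10.00         9.2723        18.5446
  3        10.00         8.9285        26.7856
  4        10.00         8.5975        34.3901
  5        10.00         8.2788        41.3940
  6     2,010.00     1,602.3488     9,614.0926
  Σ                  1,647.0552     9,744.8363
P = 1,647.0552; D_Mac = 5.91652 half-year periods = 2.95826 yrs; D_mod = 2.95826/(1+0.0385) = 2.84859 yrs.
ΔP/P ≈ -D_mod · Δy = -2.84859 × (-0.014) = +0.039880 = +3.9880%.

+3.99%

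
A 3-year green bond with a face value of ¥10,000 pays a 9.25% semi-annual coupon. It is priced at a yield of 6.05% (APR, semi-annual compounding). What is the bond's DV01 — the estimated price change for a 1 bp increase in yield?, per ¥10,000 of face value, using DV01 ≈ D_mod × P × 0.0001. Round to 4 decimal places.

¥2.8498

Periodic yield y = 0.03025.
  t   CF        PV=CF/(1+0.03025)^t    t·PV
  1       462.50       448.9202       448.9202
  2       462.50       435.7391       871.4781
  3       462.50       422.9450     1,268.8349
  4       462.50       410.5265     1,642.1062
  5       462.50       398.4727     1,992.3637
  6    10,462.50     8,749.4294    52,496.5765
  Σ                 10,866.0329    58,720.2796
P = 10,866.0329; D_Mac = 5.40402 half-year periods = 2.70201 yrs; D_mod = 2.62268 yrs.
DV01 ≈ 2.62268 × 10,866.0329 × 0.0001 = 2.849807.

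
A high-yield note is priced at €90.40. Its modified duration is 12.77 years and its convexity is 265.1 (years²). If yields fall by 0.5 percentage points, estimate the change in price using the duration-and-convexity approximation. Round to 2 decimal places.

+€6.07

Duration effect: -D_mod·Δy = -12.77 × (-0.005) = +0.063850
Convexity effect: ½·C·(Δy)² = 0.5 × 265.1 × (-0.005)² = +0.00331375
ΔP/P ≈ +0.063850 + 0.00331375 = +0.06716375
ΔP ≈ 90.40 × (+0.06716375) = +6.071603.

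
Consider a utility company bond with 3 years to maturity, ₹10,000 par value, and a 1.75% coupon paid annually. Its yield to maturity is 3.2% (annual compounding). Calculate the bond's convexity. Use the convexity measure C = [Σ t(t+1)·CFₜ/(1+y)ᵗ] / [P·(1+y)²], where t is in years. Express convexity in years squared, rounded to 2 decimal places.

With y = 0.032:
  t   CF        PV=CF/(1+0.032)^t    t·PV        t(t+1)·PV
  1       175.00       169.5736       169.5736         339.1473
  2       175.00       164.3155       328.6311         985.8933
  3    10,175.00     9,257.5342    27,772.6027     111,090.4106
  Σ                  9,591.4234    28,270.8074     112,415.4512
P = 9,591.4234.
Convexity = Σ t(t+1)·PV / [P·(1+y)²] = 112,415.4512 / (9,591.4234 × 1.065024) = 11.00484.

11.00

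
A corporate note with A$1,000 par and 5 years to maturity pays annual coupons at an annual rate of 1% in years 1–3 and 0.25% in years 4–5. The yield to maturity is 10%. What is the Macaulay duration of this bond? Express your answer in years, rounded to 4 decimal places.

Periodic yield y = 0.1. Discount each cash flow and weight by its year:
  t   CF        PV=CF/(1+0.1)^t    t·PV
  1        10.00         9.0909         9.0909
  2        10.00         8.2645        16.5289
  3        10.00         7.5131        22.5394
  4         2.50         1.7075         6.8301
  5     1,002.50       622.4736     3,112.3681
  Σ                    649.0497     3,167.3575
Price P = Σ PV = 649.0497.
Macaulay duration = Σ(t·PV) / P = 3,167.3575 / 649.0497 = 4.87999 years.

4.8800 years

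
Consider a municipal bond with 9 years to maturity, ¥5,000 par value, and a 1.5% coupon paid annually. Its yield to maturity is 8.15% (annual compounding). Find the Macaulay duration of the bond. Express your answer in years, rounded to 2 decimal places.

Periodic yield y = 0.0815. Discount each cash flow and weight by its year:
  t   CF        PV=CF/(1+0.0815)^t    t·PV
  1        75.00        69.3481        69.3481
  2        75.00        64.1222       128.2443
  3        75.00        59.2900       177.8701
  4        75.00        54.8220       219.2881
  5        75.00        50.6907       253.4537
  6        75.00        46.8708       281.2246
  7        75.00        43.3387       303.3707
  8        75.00        40.0727       320.5819
  9     5,075.00     2,507.2482    22,565.2340
  Σ                  2,935.8035    24,318.6157
Price P = Σ PV = 2,935.8035.
Macaulay duration = Σ(t·PV) / P = 24,318.6157 / 2,935.8035 = 8.28346 years.

8.28 years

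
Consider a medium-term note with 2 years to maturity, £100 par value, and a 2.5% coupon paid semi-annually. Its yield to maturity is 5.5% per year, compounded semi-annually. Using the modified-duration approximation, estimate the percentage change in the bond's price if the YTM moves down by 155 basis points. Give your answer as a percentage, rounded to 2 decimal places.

+2.96%

Periodic yield y = 0.0275. Modified duration first:
  t   CF        PV=CF/(1+0.0275)^t    t·PV
  1         1.25         1.2165         1.2165
  2         1.25         1.1840         2.3680
  3         1.25         1.1523         3.4569
  4       101.25        90.8380       363.3521
  Σ                     94.3909       370.3935
P = 94.3909; D_Mac = 3.92404 half-year periods = 1.96202 yrs; D_mod = 1.96202/(1+0.0275) = 1.90951 yrs.
ΔP/P ≈ -D_mod · Δy = -1.90951 × (-0.0155) = +0.029597 = +2.9597%.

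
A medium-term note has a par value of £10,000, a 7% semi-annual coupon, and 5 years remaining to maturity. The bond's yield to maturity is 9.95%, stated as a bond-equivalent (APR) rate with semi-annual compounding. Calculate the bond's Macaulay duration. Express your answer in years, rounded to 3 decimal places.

Periodic yield y = 0.04975. Discount each cash flow and weight by its period:
  t   CF        PV=CF/(1+0.04975)^t    t·PV
  1       350.00       333.4127       333.4127
  2       350.00       317.6115       635.2231
  3       350.00       302.5592       907.6777
  4       350.00       288.2203     1,152.8811
  5       350.00       274.5609     1,372.8043
  6       350.00       261.5488     1,569.2928
  7       350.00       249.1534     1,744.0740
  8       350.00       237.3455     1,898.7639
  9       350.00       226.0972     2,034.8744
  10   10,350.00     6,369.1506    63,691.5058
  Σ                  8,859.6601    75,340.5097
Price P = Σ PV = 8,859.6601.
Macaulay duration = Σ(t·PV) / P = 75,340.5097 / 8,859.6601 = 8.50377 half-year periods.
In years: 8.50377 / 2 = 4.25188 years.

4.252 years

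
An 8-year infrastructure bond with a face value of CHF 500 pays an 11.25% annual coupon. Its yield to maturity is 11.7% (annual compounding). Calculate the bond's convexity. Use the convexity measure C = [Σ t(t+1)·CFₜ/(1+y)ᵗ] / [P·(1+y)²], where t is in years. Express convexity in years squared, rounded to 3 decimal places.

35.659

With y = 0.117:
  t   CF        PV=CF/(1+0.117)^t    t·PV        t(t+1)·PV
  1        56.25        50.3581        50.3581         100.7162
  2        56.25        45.0834        90.1667         270.5001
  3        56.25        40.3611       121.0833         484.3332
  4        56.25        36.1335       144.5339         722.6697
  5        56.25        32.3487       161.7434         970.4606
  6        56.25        28.9603       173.7620       1,216.3338
  7        56.25        25.9269       181.4882       1,451.9055
  8       556.25       229.5327     1,836.2619      16,526.3572
  Σ                    488.7047     2,759.3975      21,743.2763
P = 488.7047.
Convexity = Σ t(t+1)·PV / [P·(1+y)²] = 21,743.2763 / (488.7047 × 1.247689) = 35.65925.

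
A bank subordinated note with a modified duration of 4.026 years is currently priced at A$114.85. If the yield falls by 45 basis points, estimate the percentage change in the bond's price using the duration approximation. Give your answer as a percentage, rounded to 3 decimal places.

+1.812%

Duration approximation: ΔP/P ≈ -D_mod · Δy = -4.026 × (-0.0045) = +0.018117.
As a percentage: +1.8117%.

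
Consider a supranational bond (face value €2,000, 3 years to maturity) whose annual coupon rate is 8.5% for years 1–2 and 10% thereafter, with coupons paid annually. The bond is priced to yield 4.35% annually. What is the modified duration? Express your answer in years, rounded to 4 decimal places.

2.6701 years

Periodic yield y = 0.0435. First find Macaulay duration:
  t   CF        PV=CF/(1+0.0435)^t    t·PV
  1       170.00       162.9133       162.9133
  2       170.00       156.1220       312.2439
  3     2,200.00     1,936.1782     5,808.5345
  Σ                  2,255.2134     6,283.6917
P = 2,255.2134; Macaulay duration = 6,283.6917 / 2,255.2134 = 2.78630 years.
Modified duration = D_Mac / (1 + y) = 2.78630 / 1.0435 = 2.67014 years.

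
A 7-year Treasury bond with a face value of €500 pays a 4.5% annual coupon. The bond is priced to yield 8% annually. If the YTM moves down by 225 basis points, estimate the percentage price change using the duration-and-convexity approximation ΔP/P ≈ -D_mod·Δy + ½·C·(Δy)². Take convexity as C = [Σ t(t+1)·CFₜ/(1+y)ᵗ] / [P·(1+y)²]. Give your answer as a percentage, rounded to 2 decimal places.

With y = 0.08:
  t   CF        PV=CF/(1+0.08)^t    t·PV        t(t+1)·PV
  1        22.50        20.8333        20.8333          41.6667
  2        22.50        19.2901        38.5802         115.7407
  3        22.50        17.8612        53.5837         214.3347
  4        22.50        16.5382        66.1527         330.7634
  5        22.50        15.3131        76.5656         459.3937
  6        22.50        14.1788        85.0729         595.5103
  7       522.50       304.8737     2,134.1161      17,072.9290
  Σ                    408.8885     2,474.9046      18,830.3385
P = 408.8885; D_Mac = 6.05276 yrs; D_mod = 5.60441 yrs; C = 39.48260.
Duration effect: -5.60441 × (-0.0225) = +0.126099
Convexity effect: 0.5 × 39.48260 × (-0.0225)² = +0.0099940
ΔP/P ≈ +0.126099 + 0.0099940 = +0.136093 = +13.6093%.

+13.61%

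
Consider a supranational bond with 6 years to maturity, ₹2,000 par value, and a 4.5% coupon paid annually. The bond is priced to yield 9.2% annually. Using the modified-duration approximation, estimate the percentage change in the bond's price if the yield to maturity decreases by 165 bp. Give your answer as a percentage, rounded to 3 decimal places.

+8.009%

Periodic yield y = 0.092. Modified duration first:
  t   CF        PV=CF/(1+0.092)^t    t·PV
  1        90.00        82.4176        82.4176
  2        90.00        75.4740       150.9480
  3        90.00        69.1154       207.3461
  4        90.00        63.2925       253.1698
  5        90.00        57.9601       289.8006
  6     2,090.00     1,232.5668     7,395.4006
  Σ                  1,580.8263     8,379.0827
P = 1,580.8263; D_Mac = 5.30044 yrs; D_mod = 5.30044/(1+0.092) = 4.85389 yrs.
ΔP/P ≈ -D_mod · Δy = -4.85389 × (-0.0165) = +0.080089 = +8.0089%.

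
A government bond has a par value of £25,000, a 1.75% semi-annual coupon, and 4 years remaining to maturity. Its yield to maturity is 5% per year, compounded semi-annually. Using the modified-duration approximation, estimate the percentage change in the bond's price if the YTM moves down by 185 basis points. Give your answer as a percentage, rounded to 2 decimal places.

Periodic yield y = 0.025. Modified duration first:
  t   CF        PV=CF/(1+0.025)^t    t·PV
  1       218.75       213.4146       213.4146
  2       218.75       208.2094       416.4188
  3       218.75       203.1311       609.3934
  4       218.75       198.1767       792.7068
  5       218.75       193.3431       966.7156
  6       218.75       188.6274     1,131.7646
  7       218.75       184.0268     1,288.1874
  8    25,218.75    20,698.2026   165,585.6207
  Σ                 22,087.1318   171,004.2219
P = 22,087.1318; D_Mac = 7.74226 half-year periods = 3.87113 yrs; D_mod = 3.87113/(1+0.025) = 3.77671 yrs.
ΔP/P ≈ -D_mod · Δy = -3.77671 × (-0.0185) = +0.069869 = +6.9869%.

+6.99%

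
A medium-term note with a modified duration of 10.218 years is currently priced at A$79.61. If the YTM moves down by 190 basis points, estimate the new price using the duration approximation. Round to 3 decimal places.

A$95.066

Duration approximation: ΔP/P ≈ -D_mod · Δy = -10.218 × (-0.019) = +0.194142.
New price ≈ 79.61 × (1 + 0.194142) = 95.06564462.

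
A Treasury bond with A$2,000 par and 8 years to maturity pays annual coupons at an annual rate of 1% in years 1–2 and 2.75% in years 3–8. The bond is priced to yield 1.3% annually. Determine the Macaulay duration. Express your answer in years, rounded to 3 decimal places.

Periodic yield y = 0.013. Discount each cash flow and weight by its year:
  t   CF        PV=CF/(1+0.013)^t    t·PV
  1        20.00        19.7433        19.7433
  2        20.00        19.4900        38.9799
  3        55.00        52.9096       158.7288
  4        55.00        52.2306       208.9223
  5        55.00        51.5603       257.8015
  6        55.00        50.8986       305.3917
  7        55.00        50.2454       351.7180
  8     2,055.00     1,853.2596    14,826.0770
  Σ                  2,150.3375    16,167.3626
Price P = Σ PV = 2,150.3375.
Macaulay duration = Σ(t·PV) / P = 16,167.3626 / 2,150.3375 = 7.51852 years.

7.519 years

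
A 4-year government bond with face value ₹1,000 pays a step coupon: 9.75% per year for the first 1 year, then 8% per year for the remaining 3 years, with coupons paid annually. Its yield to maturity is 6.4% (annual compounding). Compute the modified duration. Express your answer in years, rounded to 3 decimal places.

Periodic yield y = 0.064. First find Macaulay duration:
  t   CF        PV=CF/(1+0.064)^t    t·PV
  1        97.50        91.6353        91.6353
  2        80.00        70.6654       141.3308
  3        80.00        66.4148       199.2445
  4     1,080.00       842.6694     3,370.6778
  Σ                  1,071.3850     3,802.8884
P = 1,071.3850; Macaulay duration = 3,802.8884 / 1,071.3850 = 3.54951 years.
Modified duration = D_Mac / (1 + y) = 3.54951 / 1.064 = 3.33600 years.

3.336 years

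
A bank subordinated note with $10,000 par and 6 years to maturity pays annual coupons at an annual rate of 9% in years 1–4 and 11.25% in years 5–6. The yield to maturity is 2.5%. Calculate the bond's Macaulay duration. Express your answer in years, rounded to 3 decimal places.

Periodic yield y = 0.025. Discount each cash flow and weight by its year:
  t   CF        PV=CF/(1+0.025)^t    t·PV
  1       900.00       878.0488       878.0488
  2       900.00       856.6330     1,713.2659
  3       900.00       835.7395     2,507.2184
  4       900.00       815.3556     3,261.4223
  5     1,125.00       994.3361     4,971.6804
  6    11,125.00     9,593.0526    57,558.3158
  Σ                 13,973.1655    70,889.9516
Price P = Σ PV = 13,973.1655.
Macaulay duration = Σ(t·PV) / P = 70,889.9516 / 13,973.1655 = 5.07329 years.

5.073 years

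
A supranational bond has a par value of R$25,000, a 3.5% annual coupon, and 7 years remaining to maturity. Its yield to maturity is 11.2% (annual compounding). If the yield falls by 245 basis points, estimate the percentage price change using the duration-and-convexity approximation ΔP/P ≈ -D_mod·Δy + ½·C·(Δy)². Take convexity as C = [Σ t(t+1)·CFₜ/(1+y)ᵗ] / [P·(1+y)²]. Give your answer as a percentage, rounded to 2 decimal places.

+14.63%

With y = 0.112:
  t   CF        PV=CF/(1+0.112)^t    t·PV        t(t+1)·PV
  1       875.00       786.8705       786.8705       1,573.7410
  2       875.00       707.6174     1,415.2347       4,245.7042
  3       875.00       636.3465     1,909.0396       7,636.1586
  4       875.00       572.2541     2,289.0164      11,445.0818
  5       875.00       514.6170     2,573.0849      15,438.5096
  6       875.00       462.7851     2,776.7104      19,436.9725
  7    25,875.00    12,306.8483    86,147.9382     689,183.5055
  Σ                 15,987.3389    97,897.8947     748,959.6730
P = 15,987.3389; D_Mac = 6.12346 yrs; D_mod = 5.50671 yrs; C = 37.88547.
Duration effect: -5.50671 × (-0.0245) = +0.134914
Convexity effect: 0.5 × 37.88547 × (-0.0245)² = +0.0113704
ΔP/P ≈ +0.134914 + 0.0113704 = +0.146285 = +14.6285%.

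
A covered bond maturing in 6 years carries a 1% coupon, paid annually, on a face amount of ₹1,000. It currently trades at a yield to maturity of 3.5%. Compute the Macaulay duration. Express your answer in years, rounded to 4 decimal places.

5.8401 years

Periodic yield y = 0.035. Discount each cash flow and weight by its year:
  t   CF        PV=CF/(1+0.035)^t    t·PV
  1        10.00         9.6618         9.6618
  2        10.00         9.3351        18.6702
  3        10.00         9.0194        27.0583
  4        10.00         8.7144        34.8577
  5        10.00         8.4197        42.0987
  6     1,010.00       821.6357     4,929.8139
  Σ                    866.7862     5,062.1606
Price P = Σ PV = 866.7862.
Macaulay duration = Σ(t·PV) / P = 5,062.1606 / 866.7862 = 5.84015 years.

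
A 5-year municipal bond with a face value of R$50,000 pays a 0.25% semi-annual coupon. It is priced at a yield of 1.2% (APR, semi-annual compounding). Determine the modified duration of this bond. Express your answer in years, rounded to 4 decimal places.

Periodic yield y = 0.006. First find Macaulay duration:
  t   CF        PV=CF/(1+0.006)^t    t·PV
  1        62.50        62.1272        62.1272
  2        62.50        61.7567       123.5134
  3        62.50        61.3884       184.1651
  4        62.50        61.0222       244.0889
  5        62.50        60.6583       303.2914
  6        62.50        60.2965       361.7790
  7        62.50        59.9369       419.5582
  8        62.50        59.5794       476.6353
  9        62.50        59.2241       533.0166
  10   50,062.50    47,155.5404   471,555.4040
  Σ                 47,701.5301   474,263.5791
P = 47,701.5301; Macaulay duration = 474,263.5791 / 47,701.5301 = 9.94231 half-year periods = 4.97116 years.
Modified duration = D_Mac / (1 + y) = 4.97116 / 1.006 = 4.94151 years.

4.9415 years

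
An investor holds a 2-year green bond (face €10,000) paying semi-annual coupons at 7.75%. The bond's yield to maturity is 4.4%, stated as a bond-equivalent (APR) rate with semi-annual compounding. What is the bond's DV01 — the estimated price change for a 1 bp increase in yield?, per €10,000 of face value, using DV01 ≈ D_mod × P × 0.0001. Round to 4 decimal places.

Periodic yield y = 0.022.
  t   CF        PV=CF/(1+0.022)^t    t·PV
  1       387.50       379.1585       379.1585
  2       387.50       370.9966       741.9932
  3       387.50       363.0104     1,089.0311
  4    10,387.50     9,521.5456    38,086.1826
  Σ                 10,634.7111    40,296.3653
P = 10,634.7111; D_Mac = 3.78914 half-year periods = 1.89457 yrs; D_mod = 1.85378 yrs.
DV01 ≈ 1.85378 × 10,634.7111 × 0.0001 = 1.971446.

€1.9714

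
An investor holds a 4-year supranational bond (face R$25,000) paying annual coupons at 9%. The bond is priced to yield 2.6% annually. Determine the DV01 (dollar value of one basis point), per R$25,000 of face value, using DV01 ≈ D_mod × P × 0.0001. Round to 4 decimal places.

Periodic yield y = 0.026.
  t   CF        PV=CF/(1+0.026)^t    t·PV
  1     2,250.00     2,192.9825     2,192.9825
  2     2,250.00     2,137.4098     4,274.8196
  3     2,250.00     2,083.2454     6,249.7363
  4    27,250.00    24,591.0495    98,364.1979
  Σ                 31,004.6871   111,081.7362
P = 31,004.6871; D_Mac = 3.58274 yrs; D_mod = 3.49195 yrs.
DV01 ≈ 3.49195 × 31,004.6871 × 0.0001 = 10.826680.

R$10.8267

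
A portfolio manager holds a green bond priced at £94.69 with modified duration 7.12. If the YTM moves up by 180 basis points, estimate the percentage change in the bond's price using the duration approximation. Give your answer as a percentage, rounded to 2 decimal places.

Duration approximation: ΔP/P ≈ -D_mod · Δy = -7.12 × (+0.018) = -0.128160.
As a percentage: -12.8160%.

-12.82%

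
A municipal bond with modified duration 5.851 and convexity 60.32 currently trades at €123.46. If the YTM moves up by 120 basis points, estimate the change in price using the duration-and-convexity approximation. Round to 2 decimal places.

Duration effect: -D_mod·Δy = -5.851 × (+0.012) = -0.070212
Convexity effect: ½·C·(Δy)² = 0.5 × 60.32 × (0.012)² = +0.00434304
ΔP/P ≈ -0.070212 + 0.00434304 = -0.06586896
ΔP ≈ 123.46 × (-0.06586896) = -8.1321818016.

-€8.13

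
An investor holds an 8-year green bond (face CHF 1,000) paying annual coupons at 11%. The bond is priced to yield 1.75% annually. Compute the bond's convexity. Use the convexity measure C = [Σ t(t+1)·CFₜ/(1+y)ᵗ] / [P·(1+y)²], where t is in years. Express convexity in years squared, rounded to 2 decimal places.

With y = 0.0175:
  t   CF        PV=CF/(1+0.0175)^t    t·PV        t(t+1)·PV
  1       110.00       108.1081       108.1081         216.2162
  2       110.00       106.2488       212.4975         637.4925
  3       110.00       104.4214       313.2641       1,253.0566
  4       110.00       102.6254       410.5017       2,052.5087
  5       110.00       100.8604       504.3019       3,025.8114
  6       110.00        99.1257       594.7541       4,163.2785
  7       110.00        97.4208       681.9457       5,455.5657
  8     1,110.00       966.1568     7,729.2548      69,563.2929
  Σ                  1,684.9674    10,554.6280      86,367.2225
P = 1,684.9674.
Convexity = Σ t(t+1)·PV / [P·(1+y)²] = 86,367.2225 / (1,684.9674 × 1.035306) = 49.50951.

49.51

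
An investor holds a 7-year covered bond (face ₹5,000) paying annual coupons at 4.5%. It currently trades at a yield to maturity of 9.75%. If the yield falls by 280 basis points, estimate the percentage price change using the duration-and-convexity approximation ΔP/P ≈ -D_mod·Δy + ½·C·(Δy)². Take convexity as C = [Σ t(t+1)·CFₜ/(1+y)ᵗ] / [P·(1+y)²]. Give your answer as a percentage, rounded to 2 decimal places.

+16.78%

With y = 0.0975:
  t   CF        PV=CF/(1+0.0975)^t    t·PV        t(t+1)·PV
  1       225.00       205.0114       205.0114         410.0228
  2       225.00       186.7985       373.5971       1,120.7912
  3       225.00       170.2037       510.6110       2,042.4441
  4       225.00       155.0831       620.3323       3,101.6615
  5       225.00       141.3058       706.5288       4,239.1729
  6       225.00       128.7524       772.5144       5,407.6009
  7     5,225.00     2,724.2979    19,070.0852     152,560.6813
  Σ                  3,711.4527    22,258.6802     168,882.3746
P = 3,711.4527; D_Mac = 5.99730 yrs; D_mod = 5.46451 yrs; C = 37.77734.
Duration effect: -5.46451 × (-0.028) = +0.153006
Convexity effect: 0.5 × 37.77734 × (-0.028)² = +0.0148087
ΔP/P ≈ +0.153006 + 0.0148087 = +0.167815 = +16.7815%.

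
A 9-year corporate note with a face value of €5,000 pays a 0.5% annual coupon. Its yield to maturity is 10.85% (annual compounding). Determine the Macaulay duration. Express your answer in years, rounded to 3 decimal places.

8.693 years

Periodic yield y = 0.1085. Discount each cash flow and weight by its year:
  t   CF        PV=CF/(1+0.1085)^t    t·PV
  1        25.00        22.5530        22.5530
  2        25.00        20.3455        40.6910
  3        25.00        18.3541        55.0623
  4        25.00        16.5576        66.2304
  5        25.00        14.9369        74.6847
  6        25.00        13.4749        80.8495
  7        25.00        12.1560        85.0919
  8        25.00        10.9662        87.7292
  9     5,025.00     1,988.4505    17,896.0547
  Σ                  2,117.7947    18,408.9466
Price P = Σ PV = 2,117.7947.
Macaulay duration = Σ(t·PV) / P = 18,408.9466 / 2,117.7947 = 8.69251 years.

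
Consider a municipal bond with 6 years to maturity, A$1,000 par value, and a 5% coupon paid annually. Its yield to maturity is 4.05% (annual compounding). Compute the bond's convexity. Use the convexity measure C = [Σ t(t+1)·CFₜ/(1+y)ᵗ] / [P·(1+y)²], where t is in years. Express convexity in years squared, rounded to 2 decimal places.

With y = 0.0405:
  t   CF        PV=CF/(1+0.0405)^t    t·PV        t(t+1)·PV
  1        50.00        48.0538        48.0538          96.1076
  2        50.00        46.1834        92.3668         277.1004
  3        50.00        44.3858       133.1573         532.6292
  4        50.00        42.6581       170.6325         853.1623
  5        50.00        40.9977       204.9885       1,229.9313
  6     1,050.00       827.4405     4,964.6432      34,752.5024
  Σ                  1,049.7193     5,613.8421      37,741.4332
P = 1,049.7193.
Convexity = Σ t(t+1)·PV / [P·(1+y)²] = 37,741.4332 / (1,049.7193 × 1.082640) = 33.20940.

33.21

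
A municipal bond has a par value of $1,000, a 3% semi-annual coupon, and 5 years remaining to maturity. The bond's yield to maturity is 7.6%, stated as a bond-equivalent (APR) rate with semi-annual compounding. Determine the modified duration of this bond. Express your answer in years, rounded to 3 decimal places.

4.466 years

Periodic yield y = 0.038. First find Macaulay duration:
  t   CF        PV=CF/(1+0.038)^t    t·PV
  1        15.00        14.4509        14.4509
  2        15.00        13.9218        27.8437
  3        15.00        13.4122        40.2365
  4        15.00        12.9212        51.6847
  5        15.00        12.4481        62.2407
  6        15.00        11.9924        71.9546
  7        15.00        11.5534        80.8738
  8        15.00        11.1304        89.0435
  9        15.00        10.7230        96.5067
  10    1,015.00       699.0247     6,990.2468
  Σ                    811.5781     7,525.0818
P = 811.5781; Macaulay duration = 7,525.0818 / 811.5781 = 9.27216 half-year periods = 4.63608 years.
Modified duration = D_Mac / (1 + y) = 4.63608 / 1.038 = 4.46636 years.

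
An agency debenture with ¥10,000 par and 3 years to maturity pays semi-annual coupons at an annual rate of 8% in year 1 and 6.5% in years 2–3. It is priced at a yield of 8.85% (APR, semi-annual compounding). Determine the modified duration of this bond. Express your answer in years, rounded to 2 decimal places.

2.62 years

Periodic yield y = 0.04425. First find Macaulay duration:
  t   CF        PV=CF/(1+0.04425)^t    t·PV
  1       400.00       383.0500       383.0500
  2       400.00       366.8183       733.6367
  3       325.00       285.4105       856.2314
  4       325.00       273.3162     1,093.2649
  5       325.00       261.7345     1,308.6724
  6    10,325.00     7,962.7514    47,776.5084
  Σ                  9,533.0809    52,151.3638
P = 9,533.0809; Macaulay duration = 52,151.3638 / 9,533.0809 = 5.47057 half-year periods = 2.73528 years.
Modified duration = D_Mac / (1 + y) = 2.73528 / 1.04425 = 2.61938 years.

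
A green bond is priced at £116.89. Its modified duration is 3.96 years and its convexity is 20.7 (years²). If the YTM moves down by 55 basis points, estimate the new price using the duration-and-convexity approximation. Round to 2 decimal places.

£119.47

Duration effect: -D_mod·Δy = -3.96 × (-0.0055) = +0.021780
Convexity effect: ½·C·(Δy)² = 0.5 × 20.7 × (-0.0055)² = +0.0003130875
ΔP/P ≈ +0.021780 + 0.0003130875 = +0.0220930875
New price ≈ 116.89 × (1 + 0.0220930875) = 119.472460997875.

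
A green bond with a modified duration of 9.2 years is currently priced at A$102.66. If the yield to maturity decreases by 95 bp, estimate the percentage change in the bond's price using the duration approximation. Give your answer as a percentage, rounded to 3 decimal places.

+8.740%

Duration approximation: ΔP/P ≈ -D_mod · Δy = -9.2 × (-0.0095) = +0.087400.
As a percentage: +8.7400%.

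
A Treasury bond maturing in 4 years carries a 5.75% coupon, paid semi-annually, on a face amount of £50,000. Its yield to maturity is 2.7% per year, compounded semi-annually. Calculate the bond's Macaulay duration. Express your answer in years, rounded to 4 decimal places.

Periodic yield y = 0.0135. Discount each cash flow and weight by its period:
  t   CF        PV=CF/(1+0.0135)^t    t·PV
  1     1,437.50     1,418.3522     1,418.3522
  2     1,437.50     1,399.4595     2,798.9191
  3     1,437.50     1,380.8185     4,142.4555
  4     1,437.50     1,362.4257     5,449.7030
  5     1,437.50     1,344.2780     6,721.3900
  6     1,437.50     1,326.3720     7,958.2318
  7     1,437.50     1,308.7045     9,160.9312
  8    51,437.50    46,205.0908   369,640.7266
  Σ                 55,745.5013   407,290.7094
Price P = Σ PV = 55,745.5013.
Macaulay duration = Σ(t·PV) / P = 407,290.7094 / 55,745.5013 = 7.30625 half-year periods.
In years: 7.30625 / 2 = 3.65313 years.

3.6531 years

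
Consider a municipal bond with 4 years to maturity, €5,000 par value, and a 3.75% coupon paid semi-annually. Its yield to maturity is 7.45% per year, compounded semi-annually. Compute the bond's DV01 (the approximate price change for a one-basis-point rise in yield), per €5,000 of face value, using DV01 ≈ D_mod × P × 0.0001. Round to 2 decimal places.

Periodic yield y = 0.03725.
  t   CF        PV=CF/(1+0.03725)^t    t·PV
  1        93.75        90.3832        90.3832
  2        93.75        87.1374       174.2747
  3        93.75        84.0081       252.0242
  4        93.75        80.9911       323.9646
  5        93.75        78.0826       390.4128
  6        93.75        75.2784       451.6706
  7        93.75        72.5750       508.0251
  8     5,093.75     3,801.6320    30,413.0562
  Σ                  4,370.0878    32,603.8115
P = 4,370.0878; D_Mac = 7.46068 half-year periods = 3.73034 yrs; D_mod = 3.59637 yrs.
DV01 ≈ 3.59637 × 4,370.0878 × 0.0001 = 1.571647.

€1.57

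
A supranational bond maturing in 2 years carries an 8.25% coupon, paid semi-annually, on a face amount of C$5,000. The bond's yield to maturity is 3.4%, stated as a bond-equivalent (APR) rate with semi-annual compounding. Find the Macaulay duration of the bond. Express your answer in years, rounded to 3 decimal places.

1.890 years

Periodic yield y = 0.017. Discount each cash flow and weight by its period:
  t   CF        PV=CF/(1+0.017)^t    t·PV
  1       206.25       202.8024       202.8024
  2       206.25       199.4123       398.8247
  3       206.25       196.0790       588.2370
  4     5,206.25     4,866.7743    19,467.0972
  Σ                  5,465.0680    20,656.9613
Price P = Σ PV = 5,465.0680.
Macaulay duration = Σ(t·PV) / P = 20,656.9613 / 5,465.0680 = 3.77982 half-year periods.
In years: 3.77982 / 2 = 1.88991 years.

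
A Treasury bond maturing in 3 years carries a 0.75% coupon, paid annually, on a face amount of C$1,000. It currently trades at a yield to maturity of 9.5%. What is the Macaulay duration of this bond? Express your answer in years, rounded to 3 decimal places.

Periodic yield y = 0.095. Discount each cash flow and weight by its year:
  t   CF        PV=CF/(1+0.095)^t    t·PV
  1         7.50         6.8493         6.8493
  2         7.50         6.2551        12.5102
  3     1,007.50       767.3663     2,302.0988
  Σ                    780.4707     2,321.4582
Price P = Σ PV = 780.4707.
Macaulay duration = Σ(t·PV) / P = 2,321.4582 / 780.4707 = 2.97443 years.

2.974 years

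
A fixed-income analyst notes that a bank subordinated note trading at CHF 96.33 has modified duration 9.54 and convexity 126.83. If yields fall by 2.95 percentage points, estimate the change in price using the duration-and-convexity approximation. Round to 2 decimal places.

Duration effect: -D_mod·Δy = -9.54 × (-0.0295) = +0.281430
Convexity effect: ½·C·(Δy)² = 0.5 × 126.83 × (-0.0295)² = +0.05518690375
ΔP/P ≈ +0.281430 + 0.05518690375 = +0.33661690375
ΔP ≈ 96.33 × (+0.33661690375) = +32.4263063382375.

+CHF 32.43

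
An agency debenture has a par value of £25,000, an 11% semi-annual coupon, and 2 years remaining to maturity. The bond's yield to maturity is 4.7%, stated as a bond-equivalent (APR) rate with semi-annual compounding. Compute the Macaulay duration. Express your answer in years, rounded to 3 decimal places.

1.858 years

Periodic yield y = 0.0235. Discount each cash flow and weight by its period:
  t   CF        PV=CF/(1+0.0235)^t    t·PV
  1     1,375.00     1,343.4294     1,343.4294
  2     1,375.00     1,312.5837     2,625.1674
  3     1,375.00     1,282.4462     3,847.3386
  4    26,375.00    24,034.8314    96,139.3257
  Σ                 27,973.2907   103,955.2611
Price P = Σ PV = 27,973.2907.
Macaulay duration = Σ(t·PV) / P = 103,955.2611 / 27,973.2907 = 3.71623 half-year periods.
In years: 3.71623 / 2 = 1.85812 years.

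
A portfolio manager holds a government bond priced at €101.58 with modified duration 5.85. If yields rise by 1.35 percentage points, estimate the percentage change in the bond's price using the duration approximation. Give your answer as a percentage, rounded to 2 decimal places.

Duration approximation: ΔP/P ≈ -D_mod · Δy = -5.85 × (+0.0135) = -0.078975.
As a percentage: -7.8975%.

-7.90%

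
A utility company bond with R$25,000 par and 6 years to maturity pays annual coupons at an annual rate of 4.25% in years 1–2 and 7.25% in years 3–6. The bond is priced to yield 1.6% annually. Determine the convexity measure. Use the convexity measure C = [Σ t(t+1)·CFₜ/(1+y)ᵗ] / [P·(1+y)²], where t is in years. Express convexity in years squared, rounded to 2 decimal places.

34.91

With y = 0.016:
  t   CF        PV=CF/(1+0.016)^t    t·PV        t(t+1)·PV
  1     1,062.50     1,045.7677     1,045.7677       2,091.5354
  2     1,062.50     1,029.2989     2,058.5979       6,175.7936
  3     1,812.50     1,728.2115     5,184.6345      20,738.5380
  4     1,812.50     1,700.9956     6,803.9823      34,019.9115
  5     1,812.50     1,674.2082     8,371.0412      50,226.2472
  6    26,812.50    24,376.7084   146,260.2503   1,023,821.7519
  Σ                 31,555.1903   169,724.2739   1,137,073.7777
P = 31,555.1903.
Convexity = Σ t(t+1)·PV / [P·(1+y)²] = 1,137,073.7777 / (31,555.1903 × 1.032256) = 34.90844.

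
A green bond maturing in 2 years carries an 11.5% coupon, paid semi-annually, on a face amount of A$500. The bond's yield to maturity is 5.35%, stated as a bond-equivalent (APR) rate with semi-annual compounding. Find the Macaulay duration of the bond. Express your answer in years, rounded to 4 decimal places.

Periodic yield y = 0.02675. Discount each cash flow and weight by its period:
  t   CF        PV=CF/(1+0.02675)^t    t·PV
  1        28.75        28.0010        28.0010
  2        28.75        27.2715        54.5429
  3        28.75        26.5610        79.6829
  4       528.75       475.7640     1,903.0558
  Σ                    557.5973     2,065.2826
Price P = Σ PV = 557.5973.
Macaulay duration = Σ(t·PV) / P = 2,065.2826 / 557.5973 = 3.70390 half-year periods.
In years: 3.70390 / 2 = 1.85195 years.

1.8519 years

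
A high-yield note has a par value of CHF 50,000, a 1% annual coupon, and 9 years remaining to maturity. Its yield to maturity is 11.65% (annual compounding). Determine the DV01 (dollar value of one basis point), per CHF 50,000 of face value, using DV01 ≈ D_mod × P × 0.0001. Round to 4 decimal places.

Periodic yield y = 0.1165.
  t   CF        PV=CF/(1+0.1165)^t    t·PV
  1       500.00       447.8280       447.8280
  2       500.00       401.0999       802.1998
  3       500.00       359.2476     1,077.7427
  4       500.00       321.7623     1,287.0490
  5       500.00       288.1883     1,440.9416
  6       500.00       258.1176     1,548.7057
  7       500.00       231.1846     1,618.2922
  8       500.00       207.0619     1,656.4952
  9    50,500.00    18,731.0805   168,579.7249
  Σ                 21,245.5707   178,458.9791
P = 21,245.5707; D_Mac = 8.39982 yrs; D_mod = 7.52335 yrs.
DV01 ≈ 7.52335 × 21,245.5707 × 0.0001 = 15.983787.

CHF 15.9838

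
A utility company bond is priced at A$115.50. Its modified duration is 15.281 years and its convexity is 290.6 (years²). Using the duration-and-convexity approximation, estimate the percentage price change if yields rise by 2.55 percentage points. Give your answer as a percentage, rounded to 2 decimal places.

Duration effect: -D_mod·Δy = -15.281 × (+0.0255) = -0.3896655
Convexity effect: ½·C·(Δy)² = 0.5 × 290.6 × (0.0255)² = +0.094481325
ΔP/P ≈ -0.3896655 + 0.094481325 = -0.295184175
= -29.5184175%.

-29.52%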